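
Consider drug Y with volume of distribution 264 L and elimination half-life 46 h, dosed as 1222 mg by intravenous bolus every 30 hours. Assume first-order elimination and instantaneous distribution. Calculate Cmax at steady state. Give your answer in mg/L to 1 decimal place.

k = ln2/t½ = ln2/46 ≈ 0.015068 h⁻¹; fraction remaining f = e^(−kτ) = e^(−0.015068×30) ≈ 0.6363.
Accumulation ratio R = 1/(1 − f) ≈ 1/0.3637 ≈ 2.7495.
Each bolus raises the concentration by D/Vd = 1222/264 ≈ 4.629 mg/L.
Steady-state peak Cmax,ss = C₀·R ≈ 4.629 × 2.7495 ≈ 12.727 mg/L.

12.7 mg/L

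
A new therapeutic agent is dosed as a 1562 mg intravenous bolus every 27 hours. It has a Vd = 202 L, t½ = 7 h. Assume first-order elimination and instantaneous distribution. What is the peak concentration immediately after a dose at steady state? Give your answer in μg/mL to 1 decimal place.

Over one 27-h interval, 27/7 ≈ 3.8571 half-lives elapse, leaving f ≈ 0.0690 of each dose.
At steady state, accumulation factor R = 1/(1 − e^(−kτ)) ≈ 1.0741.
Single-dose peak C₀ = D/Vd = 1562/202 ≈ 7.733 μg/mL.
Steady-state peak Cmax,ss = C₀·R ≈ 7.733 × 1.0741 ≈ 8.306 μg/mL.

8.3 μg/mL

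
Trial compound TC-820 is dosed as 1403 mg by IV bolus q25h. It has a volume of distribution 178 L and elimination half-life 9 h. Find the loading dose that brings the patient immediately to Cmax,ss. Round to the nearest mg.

1643 mg

f = (1/2)^(25/9) ≈ 0.145816; accumulation ratio R = 1/(1−f) ≈ 1.17071.
Loading dose to hit Cmax,ss on first dose: D_load = D_maint·R ≈ 1403 × 1.17071 ≈ 1642.51 mg.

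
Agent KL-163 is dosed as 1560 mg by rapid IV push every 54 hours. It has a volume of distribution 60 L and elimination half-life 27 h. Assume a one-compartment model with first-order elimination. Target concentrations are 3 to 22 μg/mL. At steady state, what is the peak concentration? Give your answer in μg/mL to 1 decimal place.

The dosing interval is 2 half-lives, so f = 2^(−2) = 0.25.
At steady state, R = 1/(1 − 0.25) = 4/3.
Single-dose peak C₀ = D/Vd = 1560/60 = 26 μg/mL.
Steady-state peak Cmax,ss = C₀·R = 26 × 4/3 ≈ 34.667 μg/mL.
Peak 34.7 μg/mL vs MTC 22 μg/mL: exceeds toxic threshold.

34.7 μg/mL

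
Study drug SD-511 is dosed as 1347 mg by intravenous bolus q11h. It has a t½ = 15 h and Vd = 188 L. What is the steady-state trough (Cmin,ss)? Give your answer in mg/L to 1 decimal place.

10.8 mg/L

Over one 11-h interval, 11/15 ≈ 0.73333 half-lives elapse, leaving f ≈ 0.6015 of each dose.
At steady state, accumulation factor R = 1/(1 − e^(−kτ)) ≈ 2.5094.
Each bolus raises the concentration by D/Vd = 1347/188 ≈ 7.165 mg/L.
Steady-state peak Cmax,ss = C₀·R ≈ 7.165 × 2.5094 ≈ 17.980 mg/L.
One interval later, Cmin,ss = Cmax,ss·e^(−kτ) ≈ 17.980 × 0.6015 ≈ 10.815 mg/L.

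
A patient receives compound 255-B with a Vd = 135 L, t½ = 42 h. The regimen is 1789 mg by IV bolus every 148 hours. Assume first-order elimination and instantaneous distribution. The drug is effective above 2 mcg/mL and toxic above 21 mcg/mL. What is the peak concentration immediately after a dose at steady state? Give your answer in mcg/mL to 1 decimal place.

14.5 mcg/mL

k = ln2/t½ = ln2/42 ≈ 0.016504 h⁻¹; fraction remaining f = e^(−kτ) = e^(−0.016504×148) ≈ 0.0869.
At steady state, accumulation factor R = 1/(1 − e^(−kτ)) ≈ 1.0952.
Single-dose peak C₀ = D/Vd = 1789/135 ≈ 13.252 mcg/mL.
Cmax,ss = C₀/(1 − f) ≈ 13.252/0.9131 ≈ 14.513 mcg/mL.
Peak 14.5 mcg/mL vs MTC 21 mcg/mL: below toxic threshold.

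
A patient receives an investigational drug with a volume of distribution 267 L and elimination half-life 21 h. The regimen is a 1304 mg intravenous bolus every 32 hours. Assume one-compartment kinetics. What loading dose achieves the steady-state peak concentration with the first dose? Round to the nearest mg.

1999 mg

f = (1/2)^(32/21) ≈ 0.347766; accumulation ratio R = 1/(1−f) ≈ 1.53319.
Loading dose to hit Cmax,ss on first dose: D_load = D_maint·R ≈ 1304 × 1.53319 ≈ 1999.28 mg.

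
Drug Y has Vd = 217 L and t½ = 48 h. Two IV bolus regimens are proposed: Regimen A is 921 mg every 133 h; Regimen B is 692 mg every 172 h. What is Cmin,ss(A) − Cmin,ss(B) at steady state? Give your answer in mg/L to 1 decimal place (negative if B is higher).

Regimen A: f = (1/2)^(133/48) ≈ 0.1465; Cmin,ss = (921/217)·f/(1−f) ≈ 0.729 mg/L.
Regimen B: f = (1/2)^(172/48) ≈ 0.0834; Cmin,ss = (692/217)·f/(1−f) ≈ 0.290 mg/L.
Difference ≈ 0.729 − 0.290 ≈ 0.439 mg/L.

0.4 mg/L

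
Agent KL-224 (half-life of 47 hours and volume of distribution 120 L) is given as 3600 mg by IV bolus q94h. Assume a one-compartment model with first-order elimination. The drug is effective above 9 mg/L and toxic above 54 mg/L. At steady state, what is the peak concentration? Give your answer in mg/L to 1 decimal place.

The dosing interval is 2 half-lives, so f = 2^(−2) = 0.25.
Accumulation ratio R = 1/(1 − f) = 1/0.75 = 4/3.
Single-dose peak C₀ = D/Vd = 3600/120 = 30 mg/L.
Steady-state peak Cmax,ss = C₀·R = 30 × 4/3 ≈ 40.000 mg/L.
Peak 40.0 mg/L vs MTC 54 mg/L: below toxic threshold.

40.0 mg/L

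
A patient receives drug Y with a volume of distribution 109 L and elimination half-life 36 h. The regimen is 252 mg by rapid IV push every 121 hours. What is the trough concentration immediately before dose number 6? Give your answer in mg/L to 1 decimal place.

0.2 mg/L

f = (1/2)^(τ/t½) = (1/2)^(121/36) ≈ 0.0973.
C₀ = D/Vd = 252/109 ≈ 2.312 mg/L.
Before the 6th dose, 5 doses have been given. Superposition: Cmin = C₀·(f + f² + … + f^5).
≈ 2.312 × (0.0973 + 0.0095 + 0.0009 + 0.0001 + 0.0000) ≈ 2.312 × 0.1078 ≈ 0.249 mg/L.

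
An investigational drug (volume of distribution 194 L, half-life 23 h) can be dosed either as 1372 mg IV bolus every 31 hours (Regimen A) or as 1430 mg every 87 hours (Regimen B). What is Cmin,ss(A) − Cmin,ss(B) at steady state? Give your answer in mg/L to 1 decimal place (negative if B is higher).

4.0 mg/L

Regimen A: f = (1/2)^(31/23) ≈ 0.3929; Cmin,ss = (1372/194)·f/(1−f) ≈ 4.577 mg/L.
Regimen B: f = (1/2)^(87/23) ≈ 0.0727; Cmin,ss = (1430/194)·f/(1−f) ≈ 0.578 mg/L.
Difference ≈ 4.577 − 0.578 ≈ 3.999 mg/L.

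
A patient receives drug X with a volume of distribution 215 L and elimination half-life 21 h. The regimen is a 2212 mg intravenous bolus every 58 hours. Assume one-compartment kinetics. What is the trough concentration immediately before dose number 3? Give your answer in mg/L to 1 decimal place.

f = (1/2)^(τ/t½) = (1/2)^(58/21) ≈ 0.1474.
C₀ = D/Vd = 2212/215 ≈ 10.288 mg/L.
Before the 3rd dose, 2 doses have been given. Superposition: Cmin = C₀·(f + f²).
≈ 10.288 × (0.1474 + 0.0217) ≈ 10.288 × 0.1691 ≈ 1.740 mg/L.

1.7 mg/L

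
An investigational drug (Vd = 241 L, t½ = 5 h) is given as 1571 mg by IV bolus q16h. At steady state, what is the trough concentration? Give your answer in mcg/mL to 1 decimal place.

τ/t½ = 16/5 ≈ 3.2, so fraction remaining f = (1/2)^(16/5) ≈ 0.1088.
Single-dose peak C₀ = D/Vd = 1571/241 ≈ 6.519 mcg/mL.
Steady-state trough Cmin,ss = C₀·f/(1−f) ≈ 6.519 × 0.1088/0.8912 ≈ 0.796 mcg/mL.

0.8 mcg/mL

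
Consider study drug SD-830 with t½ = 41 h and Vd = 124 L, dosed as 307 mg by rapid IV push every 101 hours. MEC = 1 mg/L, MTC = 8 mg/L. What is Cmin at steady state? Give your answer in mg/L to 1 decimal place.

Over one 101-h interval, 101/41 ≈ 2.4634 half-lives elapse, leaving f ≈ 0.1813 of each dose.
Each bolus raises the concentration by D/Vd = 307/124 ≈ 2.476 mg/L.
Steady-state trough Cmin,ss = C₀·f/(1−f) ≈ 2.476 × 0.1813/0.8187 ≈ 0.548 mg/L.
Trough 0.5 mg/L vs MEC 1 mg/L: subtherapeutic.

0.5 mg/L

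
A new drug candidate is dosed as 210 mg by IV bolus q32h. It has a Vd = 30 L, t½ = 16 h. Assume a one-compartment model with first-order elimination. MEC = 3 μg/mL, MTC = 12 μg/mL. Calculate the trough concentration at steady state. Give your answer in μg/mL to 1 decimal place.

The dosing interval is 2 half-lives, so f = 2^(−2) = 0.25.
At steady state, R = 1/(1 − 0.25) = 4/3.
Single-dose peak C₀ = D/Vd = 210/30 = 7 μg/mL.
Steady-state peak Cmax,ss = C₀·R = 7 × 4/3 ≈ 9.333 μg/mL.
Steady-state trough Cmin,ss = Cmax,ss·f ≈ 9.333 × 0.25 ≈ 2.333 μg/mL.
Trough 2.3 μg/mL vs MEC 3 μg/mL: subtherapeutic.

2.3 μg/mL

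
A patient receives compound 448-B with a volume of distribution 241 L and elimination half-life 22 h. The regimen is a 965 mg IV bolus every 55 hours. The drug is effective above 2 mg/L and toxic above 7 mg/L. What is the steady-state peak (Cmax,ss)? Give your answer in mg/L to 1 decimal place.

4.9 mg/L

k = ln2/t½ = ln2/22 ≈ 0.031507 h⁻¹; fraction remaining f = e^(−kτ) = e^(−0.031507×55) ≈ 0.1768.
At steady state, accumulation factor R = 1/(1 − e^(−kτ)) ≈ 1.2148.
Single-dose peak C₀ = D/Vd = 965/241 ≈ 4.004 mg/L.
Cmax,ss = C₀/(1 − f) ≈ 4.004/0.8232 ≈ 4.864 mg/L.
Peak 4.9 mg/L vs MTC 7 mg/L: below toxic threshold.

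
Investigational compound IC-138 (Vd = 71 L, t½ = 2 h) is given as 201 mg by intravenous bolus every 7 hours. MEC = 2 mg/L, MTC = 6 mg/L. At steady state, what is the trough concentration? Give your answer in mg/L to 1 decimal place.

0.3 mg/L

τ/t½ = 7/2 ≈ 3.5, so fraction remaining f = (1/2)^(7/2) ≈ 0.0884.
Each bolus raises the concentration by D/Vd = 201/71 ≈ 2.831 mg/L.
Steady-state trough Cmin,ss = C₀·f/(1−f) ≈ 2.831 × 0.0884/0.9116 ≈ 0.275 mg/L.
Trough 0.3 mg/L vs MEC 2 mg/L: subtherapeutic.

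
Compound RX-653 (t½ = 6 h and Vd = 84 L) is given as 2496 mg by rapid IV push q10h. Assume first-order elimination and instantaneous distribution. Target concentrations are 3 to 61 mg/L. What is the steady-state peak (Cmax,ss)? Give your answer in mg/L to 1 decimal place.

k = ln2/t½ = ln2/6 ≈ 0.115525 h⁻¹; fraction remaining f = e^(−kτ) = e^(−0.115525×10) ≈ 0.3150.
Accumulation ratio R = 1/(1 − f) ≈ 1/0.6850 ≈ 1.4599.
Single-dose peak C₀ = D/Vd = 2496/84 ≈ 29.714 mg/L.
Steady-state peak Cmax,ss = C₀·R ≈ 29.714 × 1.4599 ≈ 43.379 mg/L.
Peak 43.4 mg/L vs MTC 61 mg/L: below toxic threshold.

43.4 mg/L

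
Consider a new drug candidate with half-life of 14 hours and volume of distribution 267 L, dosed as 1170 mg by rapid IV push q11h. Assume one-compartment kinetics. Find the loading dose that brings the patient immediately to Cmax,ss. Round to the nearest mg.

f = (1/2)^(11/14) ≈ 0.580065; accumulation ratio R = 1/(1−f) ≈ 2.38132.
Loading dose to hit Cmax,ss on first dose: D_load = D_maint·R ≈ 1170 × 2.38132 ≈ 2786.14 mg.

2786 mg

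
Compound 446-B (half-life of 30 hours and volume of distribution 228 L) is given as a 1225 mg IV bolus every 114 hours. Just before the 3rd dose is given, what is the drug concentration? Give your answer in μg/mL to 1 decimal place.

0.4 μg/mL

f = (1/2)^(τ/t½) = (1/2)^(114/30) ≈ 0.0718.
C₀ = D/Vd = 1225/228 ≈ 5.373 μg/mL.
Before the 3rd dose, 2 doses have been given. Superposition: Cmin = C₀·(f + f²).
≈ 5.373 × (0.0718 + 0.0052) ≈ 5.373 × 0.0770 ≈ 0.414 μg/mL.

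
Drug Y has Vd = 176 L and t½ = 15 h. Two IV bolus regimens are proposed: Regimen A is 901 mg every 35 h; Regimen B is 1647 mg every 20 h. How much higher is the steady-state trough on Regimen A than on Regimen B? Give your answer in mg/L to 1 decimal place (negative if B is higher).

Regimen A: f = (1/2)^(35/15) ≈ 0.1984; Cmin,ss = (901/176)·f/(1−f) ≈ 1.267 mg/L.
Regimen B: f = (1/2)^(20/15) ≈ 0.3969; Cmin,ss = (1647/176)·f/(1−f) ≈ 6.158 mg/L.
Difference ≈ 1.267 − 6.158 ≈ -4.891 mg/L.

-4.9 mg/L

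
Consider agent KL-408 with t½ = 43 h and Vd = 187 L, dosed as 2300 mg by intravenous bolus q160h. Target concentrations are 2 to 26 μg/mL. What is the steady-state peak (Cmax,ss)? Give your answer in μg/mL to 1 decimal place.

Over one 160-h interval, 160/43 ≈ 3.7209 half-lives elapse, leaving f ≈ 0.0758 of each dose.
Accumulation ratio R = 1/(1 − f) ≈ 1/0.9242 ≈ 1.0820.
Each bolus raises the concentration by D/Vd = 2300/187 ≈ 12.299 μg/mL.
Steady-state peak Cmax,ss = C₀·R ≈ 12.299 × 1.0820 ≈ 13.308 μg/mL.
Peak 13.3 μg/mL vs MTC 26 μg/mL: below toxic threshold.

13.3 μg/mL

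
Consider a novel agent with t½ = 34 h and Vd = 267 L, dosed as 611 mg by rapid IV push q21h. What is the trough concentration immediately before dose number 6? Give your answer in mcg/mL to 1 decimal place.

3.8 mcg/mL

f = (1/2)^(τ/t½) = (1/2)^(21/34) ≈ 0.6517.
C₀ = D/Vd = 611/267 ≈ 2.288 mcg/mL.
Before the 6th dose, 5 doses have been given. Superposition: Cmin = C₀·(f + f² + … + f^5).
≈ 2.288 × (0.6517 + 0.4247 + 0.2768 + 0.1804 + 0.1176) ≈ 2.288 × 1.6512 ≈ 3.778 mcg/mL.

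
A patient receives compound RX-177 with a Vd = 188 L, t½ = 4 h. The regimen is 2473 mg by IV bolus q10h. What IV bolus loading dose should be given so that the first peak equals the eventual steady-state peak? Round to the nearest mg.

3004 mg

f = (1/2)^(10/4) ≈ 0.176777; accumulation ratio R = 1/(1−f) ≈ 1.21474.
Loading dose to hit Cmax,ss on first dose: D_load = D_maint·R ≈ 2473 × 1.21474 ≈ 3004.05 mg.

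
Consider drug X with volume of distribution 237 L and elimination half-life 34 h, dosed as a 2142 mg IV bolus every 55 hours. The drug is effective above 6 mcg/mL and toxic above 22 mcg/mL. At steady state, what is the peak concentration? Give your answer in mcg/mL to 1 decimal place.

τ/t½ = 55/34 ≈ 1.6176, so fraction remaining f = (1/2)^(55/34) ≈ 0.3259.
Accumulation ratio R = 1/(1 − f) ≈ 1/0.6741 ≈ 1.4835.
Each bolus raises the concentration by D/Vd = 2142/237 ≈ 9.038 mcg/mL.
Steady-state peak Cmax,ss = C₀·R ≈ 9.038 × 1.4835 ≈ 13.408 mcg/mL.
Peak 13.4 mcg/mL vs MTC 22 mcg/mL: below toxic threshold.

13.4 mcg/mL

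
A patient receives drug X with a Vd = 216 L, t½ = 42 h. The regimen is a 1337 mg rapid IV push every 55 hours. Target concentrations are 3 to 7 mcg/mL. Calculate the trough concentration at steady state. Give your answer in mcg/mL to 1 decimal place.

4.2 mcg/mL

τ/t½ = 55/42 ≈ 1.3095, so fraction remaining f = (1/2)^(55/42) ≈ 0.4035.
Accumulation ratio R = 1/(1 − f) ≈ 1/0.5965 ≈ 1.6764.
Single-dose peak C₀ = D/Vd = 1337/216 ≈ 6.190 mcg/mL.
Cmax,ss = C₀/(1 − f) ≈ 6.190/0.5965 ≈ 10.377 mcg/mL.
One interval later, Cmin,ss = Cmax,ss·e^(−kτ) ≈ 10.377 × 0.4035 ≈ 4.187 mcg/mL.
Trough 4.2 mcg/mL vs MEC 3 mcg/mL: adequate.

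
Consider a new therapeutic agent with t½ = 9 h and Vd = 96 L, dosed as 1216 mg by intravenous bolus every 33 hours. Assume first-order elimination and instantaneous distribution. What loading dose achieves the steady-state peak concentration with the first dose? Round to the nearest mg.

1320 mg

f = (1/2)^(33/9) ≈ 0.078745; accumulation ratio R = 1/(1−f) ≈ 1.08548.
Loading dose to hit Cmax,ss on first dose: D_load = D_maint·R ≈ 1216 × 1.08548 ≈ 1319.94 mg.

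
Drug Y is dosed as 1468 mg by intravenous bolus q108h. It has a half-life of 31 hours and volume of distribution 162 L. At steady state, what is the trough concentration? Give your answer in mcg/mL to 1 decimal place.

τ/t½ = 108/31 ≈ 3.4839, so fraction remaining f = (1/2)^(108/31) ≈ 0.0894.
At steady state, accumulation factor R = 1/(1 − e^(−kτ)) ≈ 1.0982.
Each bolus raises the concentration by D/Vd = 1468/162 ≈ 9.062 mcg/mL.
Cmax,ss = C₀/(1 − f) ≈ 9.062/0.9106 ≈ 9.952 mcg/mL.
One interval later, Cmin,ss = Cmax,ss·e^(−kτ) ≈ 9.952 × 0.0894 ≈ 0.890 mcg/mL.

0.9 mcg/mL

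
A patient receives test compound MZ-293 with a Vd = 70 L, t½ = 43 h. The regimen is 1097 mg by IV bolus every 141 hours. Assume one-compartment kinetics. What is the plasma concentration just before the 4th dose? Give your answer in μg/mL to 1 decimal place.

f = (1/2)^(τ/t½) = (1/2)^(141/43) ≈ 0.1030.
C₀ = D/Vd = 1097/70 ≈ 15.671 μg/mL.
Before the 4th dose, 3 doses have been given. Superposition: Cmin = C₀·(f + f² + … + f^3).
≈ 15.671 × (0.1030 + 0.0106 + 0.0011) ≈ 15.671 × 0.1147 ≈ 1.797 μg/mL.

1.8 μg/mL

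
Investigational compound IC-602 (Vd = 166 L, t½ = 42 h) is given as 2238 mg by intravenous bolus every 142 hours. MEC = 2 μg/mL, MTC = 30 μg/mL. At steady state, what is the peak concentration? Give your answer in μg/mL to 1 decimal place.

14.9 μg/mL

Over one 142-h interval, 142/42 ≈ 3.381 half-lives elapse, leaving f ≈ 0.0960 of each dose.
Accumulation ratio R = 1/(1 − f) ≈ 1/0.9040 ≈ 1.1062.
Each bolus raises the concentration by D/Vd = 2238/166 ≈ 13.482 μg/mL.
Cmax,ss = C₀/(1 − f) ≈ 13.482/0.9040 ≈ 14.914 μg/mL.
Peak 14.9 μg/mL vs MTC 30 μg/mL: below toxic threshold.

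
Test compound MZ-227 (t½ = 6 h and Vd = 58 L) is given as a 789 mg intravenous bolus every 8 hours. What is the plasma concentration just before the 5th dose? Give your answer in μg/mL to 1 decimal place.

f = (1/2)^(τ/t½) = (1/2)^(8/6) ≈ 0.3969.
C₀ = D/Vd = 789/58 ≈ 13.603 μg/mL.
Before the 5th dose, 4 doses have been given. Superposition: Cmin = C₀·(f + f² + … + f^4).
≈ 13.603 × (0.3969 + 0.1575 + 0.0625 + 0.0248) ≈ 13.603 × 0.6417 ≈ 8.729 μg/mL.

8.7 μg/mL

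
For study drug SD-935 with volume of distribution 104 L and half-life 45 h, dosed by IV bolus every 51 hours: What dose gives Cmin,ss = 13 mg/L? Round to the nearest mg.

1614 mg

τ/t½ = 51/45 ≈ 1.1333, so f = (1/2)^(51/45) ≈ 0.455861.
Cmin,ss = (D/Vd)·f/(1−f), so D = Cmin,ss·Vd·(1−f)/f.
D = 13 × 104 × (1−f)/f ≈ 13 × 104 × 1.19365 ≈ 1613.81 mg.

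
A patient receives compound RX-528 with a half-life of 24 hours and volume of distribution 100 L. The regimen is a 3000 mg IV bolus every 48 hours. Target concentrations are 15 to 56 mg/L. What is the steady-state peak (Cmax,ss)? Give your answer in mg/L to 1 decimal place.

40.0 mg/L

τ = 48 h = 2 half-lives, so f = (1/2)^2 = 0.25.
At steady state, R = 1/(1 − 0.25) = 4/3.
Single-dose peak C₀ = D/Vd = 3000/100 = 30 mg/L.
Steady-state peak Cmax,ss = C₀·R = 30 × 4/3 ≈ 40.000 mg/L.
Peak 40.0 mg/L vs MTC 56 mg/L: below toxic threshold.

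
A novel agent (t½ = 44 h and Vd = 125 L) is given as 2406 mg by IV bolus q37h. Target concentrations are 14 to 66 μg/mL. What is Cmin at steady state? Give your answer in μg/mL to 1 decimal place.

24.3 μg/mL

Over one 37-h interval, 37/44 ≈ 0.84091 half-lives elapse, leaving f ≈ 0.5583 of each dose.
Each bolus raises the concentration by D/Vd = 2406/125 ≈ 19.248 μg/mL.
Steady-state trough Cmin,ss = C₀·f/(1−f) ≈ 19.248 × 0.5583/0.4417 ≈ 24.329 μg/mL.
Trough 24.3 μg/mL vs MEC 14 μg/mL: adequate.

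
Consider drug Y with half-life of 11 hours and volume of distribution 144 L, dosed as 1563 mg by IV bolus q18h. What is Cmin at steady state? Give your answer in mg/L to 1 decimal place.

τ/t½ = 18/11 ≈ 1.6364, so fraction remaining f = (1/2)^(18/11) ≈ 0.3217.
Single-dose peak C₀ = D/Vd = 1563/144 ≈ 10.854 mg/L.
Steady-state trough Cmin,ss = C₀·f/(1−f) ≈ 10.854 × 0.3217/0.6783 ≈ 5.148 mg/L.

5.1 mg/L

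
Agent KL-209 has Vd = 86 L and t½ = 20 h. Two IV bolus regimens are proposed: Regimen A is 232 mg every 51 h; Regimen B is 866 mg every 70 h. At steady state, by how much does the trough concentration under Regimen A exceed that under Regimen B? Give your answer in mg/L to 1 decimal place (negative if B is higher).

-0.4 mg/L

Regimen A: f = (1/2)^(51/20) ≈ 0.1708; Cmin,ss = (232/86)·f/(1−f) ≈ 0.556 mg/L.
Regimen B: f = (1/2)^(70/20) ≈ 0.0884; Cmin,ss = (866/86)·f/(1−f) ≈ 0.976 mg/L.
Difference ≈ 0.556 − 0.976 ≈ -0.420 mg/L.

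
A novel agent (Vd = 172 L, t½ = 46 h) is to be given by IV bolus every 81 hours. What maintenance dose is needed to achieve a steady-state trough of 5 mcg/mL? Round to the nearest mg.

2055 mg

τ/t½ = 81/46 ≈ 1.7609, so f = (1/2)^(81/46) ≈ 0.295070.
Cmin,ss = (D/Vd)·f/(1−f), so D = Cmin,ss·Vd·(1−f)/f.
D = 5 × 172 × (1−f)/f ≈ 5 × 172 × 2.38903 ≈ 2054.57 mg.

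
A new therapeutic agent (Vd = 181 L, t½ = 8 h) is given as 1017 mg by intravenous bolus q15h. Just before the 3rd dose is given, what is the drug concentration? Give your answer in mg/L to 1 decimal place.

f = (1/2)^(τ/t½) = (1/2)^(15/8) ≈ 0.2726.
C₀ = D/Vd = 1017/181 ≈ 5.619 mg/L.
Before the 3rd dose, 2 doses have been given. Superposition: Cmin = C₀·(f + f²).
≈ 5.619 × (0.2726 + 0.0743) ≈ 5.619 × 0.3469 ≈ 1.949 mg/L.

1.9 mg/L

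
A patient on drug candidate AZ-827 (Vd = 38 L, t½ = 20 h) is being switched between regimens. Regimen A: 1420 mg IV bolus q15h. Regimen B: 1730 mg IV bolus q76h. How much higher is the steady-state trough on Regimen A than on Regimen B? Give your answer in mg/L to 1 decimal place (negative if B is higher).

Regimen A: f = (1/2)^(15/20) ≈ 0.5946; Cmin,ss = (1420/38)·f/(1−f) ≈ 54.808 mg/L.
Regimen B: f = (1/2)^(76/20) ≈ 0.0718; Cmin,ss = (1730/38)·f/(1−f) ≈ 3.522 mg/L.
Difference ≈ 54.808 − 3.522 ≈ 51.286 mg/L.

51.3 mg/L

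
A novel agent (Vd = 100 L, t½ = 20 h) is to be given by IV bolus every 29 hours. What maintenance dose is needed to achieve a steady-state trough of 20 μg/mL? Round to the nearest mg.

τ/t½ = 29/20 ≈ 1.45, so f = (1/2)^(29/20) ≈ 0.366021.
Cmin,ss = (D/Vd)·f/(1−f), so D = Cmin,ss·Vd·(1−f)/f.
D = 20 × 100 × (1−f)/f ≈ 20 × 100 × 1.73208 ≈ 3464.16 mg.

3464 mg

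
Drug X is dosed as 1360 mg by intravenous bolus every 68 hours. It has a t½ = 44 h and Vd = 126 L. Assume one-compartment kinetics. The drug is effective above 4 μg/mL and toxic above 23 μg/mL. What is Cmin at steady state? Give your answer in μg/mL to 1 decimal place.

Over one 68-h interval, 68/44 ≈ 1.5455 half-lives elapse, leaving f ≈ 0.3426 of each dose.
Accumulation ratio R = 1/(1 − f) ≈ 1/0.6574 ≈ 1.5211.
Each bolus raises the concentration by D/Vd = 1360/126 ≈ 10.794 μg/mL.
Cmax,ss = C₀/(1 − f) ≈ 10.794/0.6574 ≈ 16.419 μg/mL.
Steady-state trough Cmin,ss = Cmax,ss·f ≈ 16.419 × 0.3426 ≈ 5.625 μg/mL.
Trough 5.6 μg/mL vs MEC 4 μg/mL: adequate.

5.6 μg/mL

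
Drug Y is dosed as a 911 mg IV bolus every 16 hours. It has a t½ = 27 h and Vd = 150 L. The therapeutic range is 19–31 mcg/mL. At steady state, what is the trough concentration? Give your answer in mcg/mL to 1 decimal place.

Over one 16-h interval, 16/27 ≈ 0.59259 half-lives elapse, leaving f ≈ 0.6632 of each dose.
Each bolus raises the concentration by D/Vd = 911/150 ≈ 6.073 mcg/mL.
Steady-state trough Cmin,ss = C₀·f/(1−f) ≈ 6.073 × 0.6632/0.3368 ≈ 11.958 mcg/mL.
Trough 12.0 mcg/mL vs MEC 19 mcg/mL: subtherapeutic.

12.0 mcg/mL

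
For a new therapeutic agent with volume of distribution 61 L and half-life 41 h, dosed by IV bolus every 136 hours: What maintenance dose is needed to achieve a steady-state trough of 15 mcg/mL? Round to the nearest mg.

8204 mg

τ/t½ = 136/41 ≈ 3.3171, so f = (1/2)^(136/41) ≈ 0.100337.
Cmin,ss = (D/Vd)·f/(1−f), so D = Cmin,ss·Vd·(1−f)/f.
D = 15 × 61 × (1−f)/f ≈ 15 × 61 × 8.96641 ≈ 8204.27 mg.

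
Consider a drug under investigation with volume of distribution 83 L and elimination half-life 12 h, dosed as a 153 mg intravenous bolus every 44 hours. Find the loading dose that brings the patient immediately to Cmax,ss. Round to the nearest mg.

166 mg

f = (1/2)^(44/12) ≈ 0.078745; accumulation ratio R = 1/(1−f) ≈ 1.08548.
Loading dose to hit Cmax,ss on first dose: D_load = D_maint·R ≈ 153 × 1.08548 ≈ 166.08 mg.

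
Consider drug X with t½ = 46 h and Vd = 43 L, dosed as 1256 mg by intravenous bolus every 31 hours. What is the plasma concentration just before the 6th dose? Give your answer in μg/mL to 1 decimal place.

44.3 μg/mL

f = (1/2)^(τ/t½) = (1/2)^(31/46) ≈ 0.6268.
C₀ = D/Vd = 1256/43 ≈ 29.209 μg/mL.
Before the 6th dose, 5 doses have been given. Superposition: Cmin = C₀·(f + f² + … + f^5).
≈ 29.209 × (0.6268 + 0.3929 + 0.2463 + 0.1544 + 0.0967) ≈ 29.209 × 1.5171 ≈ 44.313 μg/mL.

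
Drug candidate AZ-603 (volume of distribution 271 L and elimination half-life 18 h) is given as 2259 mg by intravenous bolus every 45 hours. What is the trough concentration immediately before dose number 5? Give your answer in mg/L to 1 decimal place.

f = (1/2)^(τ/t½) = (1/2)^(45/18) ≈ 0.1768.
C₀ = D/Vd = 2259/271 ≈ 8.336 mg/L.
Before the 5th dose, 4 doses have been given. Superposition: Cmin = C₀·(f + f² + … + f^4).
≈ 8.336 × (0.1768 + 0.0313 + 0.0055 + 0.0010) ≈ 8.336 × 0.2146 ≈ 1.789 mg/L.

1.8 mg/L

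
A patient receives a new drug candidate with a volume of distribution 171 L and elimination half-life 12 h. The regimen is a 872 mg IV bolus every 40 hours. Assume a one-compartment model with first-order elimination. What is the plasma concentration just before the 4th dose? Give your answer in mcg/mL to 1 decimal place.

f = (1/2)^(τ/t½) = (1/2)^(40/12) ≈ 0.0992.
C₀ = D/Vd = 872/171 ≈ 5.099 mcg/mL.
Before the 4th dose, 3 doses have been given. Superposition: Cmin = C₀·(f + f² + … + f^3).
≈ 5.099 × (0.0992 + 0.0098 + 0.0010) ≈ 5.099 × 0.1100 ≈ 0.561 mcg/mL.

0.6 mcg/mL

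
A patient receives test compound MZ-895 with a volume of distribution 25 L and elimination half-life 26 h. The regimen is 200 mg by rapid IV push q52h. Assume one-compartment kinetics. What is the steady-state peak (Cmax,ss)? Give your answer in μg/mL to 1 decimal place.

τ = 52 h = 2 half-lives, so f = (1/2)^2 = 0.25.
Accumulation ratio R = 1/(1 − f) = 1/0.75 = 4/3.
Single-dose peak C₀ = D/Vd = 200/25 = 8 μg/mL.
Steady-state peak Cmax,ss = C₀·R = 8 × 4/3 ≈ 10.667 μg/mL.

10.7 μg/mL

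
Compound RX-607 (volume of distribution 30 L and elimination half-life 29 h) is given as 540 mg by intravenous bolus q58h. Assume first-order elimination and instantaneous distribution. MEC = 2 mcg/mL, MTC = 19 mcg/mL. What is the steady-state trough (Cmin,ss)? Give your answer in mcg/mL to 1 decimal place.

6.0 mcg/mL

τ = 58 h = 2 half-lives, so f = (1/2)^2 = 0.25.
At steady state, R = 1/(1 − 0.25) = 4/3.
Single-dose peak C₀ = D/Vd = 540/30 = 18 mcg/mL.
Steady-state peak Cmax,ss = C₀·R = 18 × 4/3 ≈ 24.000 mcg/mL.
Steady-state trough Cmin,ss = Cmax,ss·f ≈ 24.000 × 0.25 ≈ 6.000 mcg/mL.
Trough 6.0 mcg/mL vs MEC 2 mcg/mL: adequate.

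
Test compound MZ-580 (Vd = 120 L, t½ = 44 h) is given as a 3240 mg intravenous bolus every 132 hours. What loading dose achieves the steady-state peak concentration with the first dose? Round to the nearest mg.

3703 mg

f = (1/2)^(132/44) ≈ 0.125000; accumulation ratio R = 1/(1−f) ≈ 1.14286.
Loading dose to hit Cmax,ss on first dose: D_load = D_maint·R ≈ 3240 × 1.14286 ≈ 3702.87 mg.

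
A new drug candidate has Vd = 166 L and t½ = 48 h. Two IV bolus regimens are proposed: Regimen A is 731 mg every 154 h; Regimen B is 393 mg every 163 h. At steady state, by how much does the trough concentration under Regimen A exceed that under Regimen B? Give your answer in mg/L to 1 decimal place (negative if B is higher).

Regimen A: f = (1/2)^(154/48) ≈ 0.1082; Cmin,ss = (731/166)·f/(1−f) ≈ 0.534 mg/L.
Regimen B: f = (1/2)^(163/48) ≈ 0.0950; Cmin,ss = (393/166)·f/(1−f) ≈ 0.249 mg/L.
Difference ≈ 0.534 − 0.249 ≈ 0.285 mg/L.

0.3 mg/L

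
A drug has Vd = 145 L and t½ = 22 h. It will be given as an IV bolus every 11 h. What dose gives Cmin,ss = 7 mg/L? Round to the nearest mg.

τ/t½ = 11/22 ≈ 0.5, so f = (1/2)^(11/22) ≈ 0.707107.
Cmin,ss = (D/Vd)·f/(1−f), so D = Cmin,ss·Vd·(1−f)/f.
D = 7 × 145 × (1−f)/f ≈ 7 × 145 × 0.41421 ≈ 420.42 mg.

420 mg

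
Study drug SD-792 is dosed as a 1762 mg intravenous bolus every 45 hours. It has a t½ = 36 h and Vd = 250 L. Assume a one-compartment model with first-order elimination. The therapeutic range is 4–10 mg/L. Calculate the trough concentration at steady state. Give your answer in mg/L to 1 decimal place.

5.1 mg/L

k = ln2/t½ = ln2/36 ≈ 0.019254 h⁻¹; fraction remaining f = e^(−kτ) = e^(−0.019254×45) ≈ 0.4204.
At steady state, accumulation factor R = 1/(1 − e^(−kτ)) ≈ 1.7253.
Each bolus raises the concentration by D/Vd = 1762/250 ≈ 7.048 mg/L.
Steady-state peak Cmax,ss = C₀·R ≈ 7.048 × 1.7253 ≈ 12.160 mg/L.
One interval later, Cmin,ss = Cmax,ss·e^(−kτ) ≈ 12.160 × 0.4204 ≈ 5.112 mg/L.
Trough 5.1 mg/L vs MEC 4 mg/L: adequate.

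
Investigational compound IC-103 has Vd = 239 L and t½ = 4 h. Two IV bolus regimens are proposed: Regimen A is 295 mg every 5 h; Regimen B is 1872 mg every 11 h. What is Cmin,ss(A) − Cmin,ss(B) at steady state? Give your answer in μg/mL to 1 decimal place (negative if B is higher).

Regimen A: f = (1/2)^(5/4) ≈ 0.4204; Cmin,ss = (295/239)·f/(1−f) ≈ 0.895 μg/mL.
Regimen B: f = (1/2)^(11/4) ≈ 0.1487; Cmin,ss = (1872/239)·f/(1−f) ≈ 1.368 μg/mL.
Difference ≈ 0.895 − 1.368 ≈ -0.473 μg/mL.

-0.5 μg/mL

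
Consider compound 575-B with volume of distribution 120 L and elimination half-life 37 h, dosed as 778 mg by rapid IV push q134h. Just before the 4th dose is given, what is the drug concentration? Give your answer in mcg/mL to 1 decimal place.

f = (1/2)^(τ/t½) = (1/2)^(134/37) ≈ 0.0812.
C₀ = D/Vd = 778/120 ≈ 6.483 mcg/mL.
Before the 4th dose, 3 doses have been given. Superposition: Cmin = C₀·(f + f² + … + f^3).
≈ 6.483 × (0.0812 + 0.0066 + 0.0005) ≈ 6.483 × 0.0883 ≈ 0.572 mcg/mL.

0.6 mcg/mL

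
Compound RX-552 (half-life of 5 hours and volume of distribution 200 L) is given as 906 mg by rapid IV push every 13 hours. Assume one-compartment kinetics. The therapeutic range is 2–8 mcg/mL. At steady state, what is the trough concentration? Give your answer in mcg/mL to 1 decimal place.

0.9 mcg/mL

k = ln2/t½ = ln2/5 ≈ 0.138629 h⁻¹; fraction remaining f = e^(−kτ) = e^(−0.138629×13) ≈ 0.1649.
Accumulation ratio R = 1/(1 − f) ≈ 1/0.8351 ≈ 1.1975.
Single-dose peak C₀ = D/Vd = 906/200 ≈ 4.530 mcg/mL.
Steady-state peak Cmax,ss = C₀·R ≈ 4.530 × 1.1975 ≈ 5.425 mcg/mL.
One interval later, Cmin,ss = Cmax,ss·e^(−kτ) ≈ 5.425 × 0.1649 ≈ 0.895 mcg/mL.
Trough 0.9 mcg/mL vs MEC 2 mcg/mL: subtherapeutic.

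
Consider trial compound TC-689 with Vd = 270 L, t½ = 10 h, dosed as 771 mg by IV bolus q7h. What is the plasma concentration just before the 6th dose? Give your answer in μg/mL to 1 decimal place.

f = (1/2)^(τ/t½) = (1/2)^(7/10) ≈ 0.6156.
C₀ = D/Vd = 771/270 ≈ 2.856 μg/mL.
Before the 6th dose, 5 doses have been given. Superposition: Cmin = C₀·(f + f² + … + f^5).
≈ 2.856 × (0.6156 + 0.3790 + 0.2333 + 0.1436 + 0.0884) ≈ 2.856 × 1.4599 ≈ 4.169 μg/mL.

4.2 μg/mL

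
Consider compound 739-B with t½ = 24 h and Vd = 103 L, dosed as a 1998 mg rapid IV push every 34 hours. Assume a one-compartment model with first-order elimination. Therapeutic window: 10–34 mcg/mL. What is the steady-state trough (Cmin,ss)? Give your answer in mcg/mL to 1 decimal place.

τ/t½ = 34/24 ≈ 1.4167, so fraction remaining f = (1/2)^(34/24) ≈ 0.3746.
At steady state, accumulation factor R = 1/(1 − e^(−kτ)) ≈ 1.5990.
Each bolus raises the concentration by D/Vd = 1998/103 ≈ 19.398 mcg/mL.
Cmax,ss = C₀/(1 − f) ≈ 19.398/0.6254 ≈ 31.017 mcg/mL.
Steady-state trough Cmin,ss = Cmax,ss·f ≈ 31.017 × 0.3746 ≈ 11.619 mcg/mL.
Trough 11.6 mcg/mL vs MEC 10 mcg/mL: adequate.

11.6 mcg/mL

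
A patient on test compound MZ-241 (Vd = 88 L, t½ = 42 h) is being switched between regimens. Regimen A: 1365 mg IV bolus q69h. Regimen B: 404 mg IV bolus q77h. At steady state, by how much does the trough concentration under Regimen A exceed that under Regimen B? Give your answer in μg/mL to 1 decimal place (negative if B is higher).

5.5 μg/mL

Regimen A: f = (1/2)^(69/42) ≈ 0.3202; Cmin,ss = (1365/88)·f/(1−f) ≈ 7.306 μg/mL.
Regimen B: f = (1/2)^(77/42) ≈ 0.2806; Cmin,ss = (404/88)·f/(1−f) ≈ 1.791 μg/mL.
Difference ≈ 7.306 − 1.791 ≈ 5.515 μg/mL.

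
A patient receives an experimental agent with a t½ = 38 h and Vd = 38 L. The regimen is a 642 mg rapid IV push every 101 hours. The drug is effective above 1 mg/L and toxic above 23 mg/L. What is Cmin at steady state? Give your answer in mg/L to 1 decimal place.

3.2 mg/L

τ/t½ = 101/38 ≈ 2.6579, so fraction remaining f = (1/2)^(101/38) ≈ 0.1585.
At steady state, accumulation factor R = 1/(1 − e^(−kτ)) ≈ 1.1884.
Single-dose peak C₀ = D/Vd = 642/38 ≈ 16.895 mg/L.
Cmax,ss = C₀/(1 − f) ≈ 16.895/0.8415 ≈ 20.077 mg/L.
One interval later, Cmin,ss = Cmax,ss·e^(−kτ) ≈ 20.077 × 0.1585 ≈ 3.182 mg/L.
Trough 3.2 mg/L vs MEC 1 mg/L: adequate.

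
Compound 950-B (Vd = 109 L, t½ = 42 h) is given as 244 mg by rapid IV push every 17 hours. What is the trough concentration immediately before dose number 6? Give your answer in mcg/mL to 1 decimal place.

5.2 mcg/mL

f = (1/2)^(τ/t½) = (1/2)^(17/42) ≈ 0.7554.
C₀ = D/Vd = 244/109 ≈ 2.239 mcg/mL.
Before the 6th dose, 5 doses have been given. Superposition: Cmin = C₀·(f + f² + … + f^5).
≈ 2.239 × (0.7554 + 0.5706 + 0.4311 + 0.3256 + 0.2460) ≈ 2.239 × 2.3287 ≈ 5.214 mcg/mL.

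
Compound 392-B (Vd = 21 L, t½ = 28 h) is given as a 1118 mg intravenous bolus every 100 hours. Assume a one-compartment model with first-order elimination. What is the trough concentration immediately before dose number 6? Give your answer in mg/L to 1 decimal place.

f = (1/2)^(τ/t½) = (1/2)^(100/28) ≈ 0.0841.
C₀ = D/Vd = 1118/21 ≈ 53.238 mg/L.
Before the 6th dose, 5 doses have been given. Superposition: Cmin = C₀·(f + f² + … + f^5).
≈ 53.238 × (0.0841 + 0.0071 + 0.0006 + 0.0001 + 0.0000) ≈ 53.238 × 0.0919 ≈ 4.893 mg/L.

4.9 mg/L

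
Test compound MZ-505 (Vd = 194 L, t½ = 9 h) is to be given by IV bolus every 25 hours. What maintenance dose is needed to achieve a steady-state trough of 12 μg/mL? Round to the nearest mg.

τ/t½ = 25/9 ≈ 2.7778, so f = (1/2)^(25/9) ≈ 0.145816.
Cmin,ss = (D/Vd)·f/(1−f), so D = Cmin,ss·Vd·(1−f)/f.
D = 12 × 194 × (1−f)/f ≈ 12 × 194 × 5.85796 ≈ 13637.33 mg.

13637 mg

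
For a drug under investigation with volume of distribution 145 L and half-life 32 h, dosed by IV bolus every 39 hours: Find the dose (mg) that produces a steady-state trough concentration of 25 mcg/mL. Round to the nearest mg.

τ/t½ = 39/32 ≈ 1.2188, so f = (1/2)^(39/32) ≈ 0.429655.
Cmin,ss = (D/Vd)·f/(1−f), so D = Cmin,ss·Vd·(1−f)/f.
D = 25 × 145 × (1−f)/f ≈ 25 × 145 × 1.32745 ≈ 4812.01 mg.

4812 mg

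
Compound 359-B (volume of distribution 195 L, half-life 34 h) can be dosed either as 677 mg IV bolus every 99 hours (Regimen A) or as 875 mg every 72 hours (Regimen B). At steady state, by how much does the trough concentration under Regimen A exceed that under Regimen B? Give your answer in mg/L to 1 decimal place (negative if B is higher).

-0.8 mg/L

Regimen A: f = (1/2)^(99/34) ≈ 0.1329; Cmin,ss = (677/195)·f/(1−f) ≈ 0.532 mg/L.
Regimen B: f = (1/2)^(72/34) ≈ 0.2304; Cmin,ss = (875/195)·f/(1−f) ≈ 1.343 mg/L.
Difference ≈ 0.532 − 1.343 ≈ -0.811 mg/L.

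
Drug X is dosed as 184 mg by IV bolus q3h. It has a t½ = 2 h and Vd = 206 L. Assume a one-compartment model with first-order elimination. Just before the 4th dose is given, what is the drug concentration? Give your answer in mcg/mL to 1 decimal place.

0.5 mcg/mL

f = (1/2)^(τ/t½) = (1/2)^(3/2) ≈ 0.3536.
C₀ = D/Vd = 184/206 ≈ 0.893 mcg/mL.
Before the 4th dose, 3 doses have been given. Superposition: Cmin = C₀·(f + f² + … + f^3).
≈ 0.893 × (0.3536 + 0.1250 + 0.0442) ≈ 0.893 × 0.5228 ≈ 0.467 mcg/mL.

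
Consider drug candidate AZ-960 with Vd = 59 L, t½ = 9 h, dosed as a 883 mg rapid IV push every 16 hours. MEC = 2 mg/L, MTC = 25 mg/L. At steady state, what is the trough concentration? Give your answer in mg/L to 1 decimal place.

6.2 mg/L

τ/t½ = 16/9 ≈ 1.7778, so fraction remaining f = (1/2)^(16/9) ≈ 0.2916.
At steady state, accumulation factor R = 1/(1 − e^(−kτ)) ≈ 1.4116.
Single-dose peak C₀ = D/Vd = 883/59 ≈ 14.966 mg/L.
Steady-state peak Cmax,ss = C₀·R ≈ 14.966 × 1.4116 ≈ 21.126 mg/L.
Steady-state trough Cmin,ss = Cmax,ss·f ≈ 21.126 × 0.2916 ≈ 6.160 mg/L.
Trough 6.2 mg/L vs MEC 2 mg/L: adequate.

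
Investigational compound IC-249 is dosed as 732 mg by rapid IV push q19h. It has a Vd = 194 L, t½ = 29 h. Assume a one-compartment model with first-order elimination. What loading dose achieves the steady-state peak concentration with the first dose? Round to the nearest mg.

f = (1/2)^(19/29) ≈ 0.635000; accumulation ratio R = 1/(1−f) ≈ 2.73973.
Loading dose to hit Cmax,ss on first dose: D_load = D_maint·R ≈ 732 × 2.73973 ≈ 2005.48 mg.

2005 mg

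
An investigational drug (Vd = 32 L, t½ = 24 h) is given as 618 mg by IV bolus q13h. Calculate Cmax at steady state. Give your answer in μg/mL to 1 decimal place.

τ/t½ = 13/24 ≈ 0.54167, so fraction remaining f = (1/2)^(13/24) ≈ 0.6870.
Accumulation ratio R = 1/(1 − f) ≈ 1/0.3130 ≈ 3.1949.
Each bolus raises the concentration by D/Vd = 618/32 ≈ 19.312 μg/mL.
Steady-state peak Cmax,ss = C₀·R ≈ 19.312 × 3.1949 ≈ 61.700 μg/mL.

61.7 μg/mL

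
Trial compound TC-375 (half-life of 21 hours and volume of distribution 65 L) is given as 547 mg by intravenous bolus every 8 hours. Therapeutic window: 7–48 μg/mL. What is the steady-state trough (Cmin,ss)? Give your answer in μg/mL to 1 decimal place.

27.8 μg/mL

τ/t½ = 8/21 ≈ 0.38095, so fraction remaining f = (1/2)^(8/21) ≈ 0.7679.
At steady state, accumulation factor R = 1/(1 − e^(−kτ)) ≈ 4.3085.
Each bolus raises the concentration by D/Vd = 547/65 ≈ 8.415 μg/mL.
Steady-state peak Cmax,ss = C₀·R ≈ 8.415 × 4.3085 ≈ 36.256 μg/mL.
Steady-state trough Cmin,ss = Cmax,ss·f ≈ 36.256 × 0.7679 ≈ 27.841 μg/mL.
Trough 27.8 μg/mL vs MEC 7 μg/mL: adequate.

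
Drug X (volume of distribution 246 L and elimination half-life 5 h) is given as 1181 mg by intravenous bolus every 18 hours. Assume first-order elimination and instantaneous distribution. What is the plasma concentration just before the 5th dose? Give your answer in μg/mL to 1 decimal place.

f = (1/2)^(τ/t½) = (1/2)^(18/5) ≈ 0.0825.
C₀ = D/Vd = 1181/246 ≈ 4.801 μg/mL.
Before the 5th dose, 4 doses have been given. Superposition: Cmin = C₀·(f + f² + … + f^4).
≈ 4.801 × (0.0825 + 0.0068 + 0.0006 + 0.0000) ≈ 4.801 × 0.0899 ≈ 0.432 μg/mL.

0.4 μg/mL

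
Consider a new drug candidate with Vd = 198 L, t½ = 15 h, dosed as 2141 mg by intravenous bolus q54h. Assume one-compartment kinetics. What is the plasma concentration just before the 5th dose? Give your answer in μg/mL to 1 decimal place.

f = (1/2)^(τ/t½) = (1/2)^(54/15) ≈ 0.0825.
C₀ = D/Vd = 2141/198 ≈ 10.813 μg/mL.
Before the 5th dose, 4 doses have been given. Superposition: Cmin = C₀·(f + f² + … + f^4).
≈ 10.813 × (0.0825 + 0.0068 + 0.0006 + 0.0000) ≈ 10.813 × 0.0899 ≈ 0.972 μg/mL.

1.0 μg/mL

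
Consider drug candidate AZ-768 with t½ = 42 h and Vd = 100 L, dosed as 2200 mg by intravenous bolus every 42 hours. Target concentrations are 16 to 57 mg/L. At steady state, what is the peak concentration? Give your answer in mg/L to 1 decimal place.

The dosing interval is 1 half-life, so f = 2^(−1) = 0.5.
Accumulation ratio R = 1/(1 − f) = 1/0.5 = 2/1.
Single-dose peak C₀ = D/Vd = 2200/100 = 22 mg/L.
Steady-state peak Cmax,ss = C₀·R = 22 × 2/1 ≈ 44.000 mg/L.
Peak 44.0 mg/L vs MTC 57 mg/L: below toxic threshold.

44.0 mg/L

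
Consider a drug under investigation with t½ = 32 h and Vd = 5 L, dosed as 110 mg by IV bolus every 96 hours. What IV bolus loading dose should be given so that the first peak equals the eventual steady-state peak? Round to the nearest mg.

126 mg

f = (1/2)^(96/32) ≈ 0.125000; accumulation ratio R = 1/(1−f) ≈ 1.14286.
Loading dose to hit Cmax,ss on first dose: D_load = D_maint·R ≈ 110 × 1.14286 ≈ 125.71 mg.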